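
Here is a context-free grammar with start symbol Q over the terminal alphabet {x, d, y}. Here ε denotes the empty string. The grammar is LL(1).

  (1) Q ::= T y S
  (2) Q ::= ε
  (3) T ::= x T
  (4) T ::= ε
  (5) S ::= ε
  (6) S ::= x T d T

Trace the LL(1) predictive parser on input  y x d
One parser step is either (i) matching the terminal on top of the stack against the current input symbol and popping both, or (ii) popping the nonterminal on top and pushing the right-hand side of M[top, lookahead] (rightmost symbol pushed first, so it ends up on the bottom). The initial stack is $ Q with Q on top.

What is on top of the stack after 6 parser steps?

d

     Stack      Input    Action
  1  $ Q        y x d $  expand Q ::= T y S
  2  $ S y T    y x d $  expand T ::= ε
  3  $ S y      y x d $  match y
  4  $ S        x d $    expand S ::= x T d T
  5  $ T d T x  x d $    match x
  6  $ T d T    d $      expand T ::= ε
Stack after step 6: $ T d (top = d).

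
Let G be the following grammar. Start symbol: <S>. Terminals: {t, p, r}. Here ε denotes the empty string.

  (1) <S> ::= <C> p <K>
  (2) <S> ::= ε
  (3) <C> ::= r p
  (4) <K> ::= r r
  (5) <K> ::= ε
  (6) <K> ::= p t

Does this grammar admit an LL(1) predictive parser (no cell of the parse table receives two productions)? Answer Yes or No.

Yes

FIRST(<S>) = {ε, r}
FIRST(<C>) = {r}
FIRST(<K>) = {ε, p, r}
FOLLOW(<S>) = {$}
FOLLOW(<C>) = {p}
FOLLOW(<K>) = {$}
Each cell of M receives at most one production.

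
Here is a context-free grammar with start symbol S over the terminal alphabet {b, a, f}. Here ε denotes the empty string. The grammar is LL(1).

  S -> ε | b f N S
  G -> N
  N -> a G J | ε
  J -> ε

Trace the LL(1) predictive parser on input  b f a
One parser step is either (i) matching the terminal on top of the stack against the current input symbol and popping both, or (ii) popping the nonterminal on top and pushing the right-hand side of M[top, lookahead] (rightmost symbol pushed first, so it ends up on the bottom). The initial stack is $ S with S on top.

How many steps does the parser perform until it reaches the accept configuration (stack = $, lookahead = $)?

step 1: stack=$ S  input=b f a $  — expand S -> b f N S
step 2: stack=$ S N f b  input=b f a $  — match b
step 3: stack=$ S N f  input=f a $  — match f
step 4: stack=$ S N  input=a $  — expand N -> a G J
step 5: stack=$ S J G a  input=a $  — match a
step 6: stack=$ S J G  input=$  — expand G -> N
step 7: stack=$ S J N  input=$  — expand N -> ε
step 8: stack=$ S J  input=$  — expand J -> ε
step 9: stack=$ S  input=$  — expand S -> ε
Accept reached after 9 steps.

9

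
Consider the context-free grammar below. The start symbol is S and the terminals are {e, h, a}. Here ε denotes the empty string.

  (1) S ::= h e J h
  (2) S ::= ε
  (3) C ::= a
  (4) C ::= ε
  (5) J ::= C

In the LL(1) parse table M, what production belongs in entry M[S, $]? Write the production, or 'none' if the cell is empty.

S ::= ε

FIRST(S) = {ε, h}
FIRST(C) = {ε, a}
FIRST(J) = {ε, a}  (via C)
FOLLOW(S) includes $ since S is the start symbol.
FOLLOW(S): S appears on no right-hand side. Thus FOLLOW(S) = {$}.
For S ::= h e J h: FIRST(h e J h) = {h}, so it goes in M[S, t] for t ∈ {h}.
For S ::= ε: FIRST(ε) = {ε}, so it goes in M[S, t] for t ∈ {}; since ε ∈ FIRST, also for every t ∈ FOLLOW(S) = {$}.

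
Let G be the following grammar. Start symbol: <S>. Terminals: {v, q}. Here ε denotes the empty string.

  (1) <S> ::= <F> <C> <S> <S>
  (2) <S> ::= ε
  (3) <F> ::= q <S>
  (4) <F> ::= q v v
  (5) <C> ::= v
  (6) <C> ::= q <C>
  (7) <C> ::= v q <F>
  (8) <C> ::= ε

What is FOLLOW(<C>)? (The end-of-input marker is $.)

{$, q, v}

FIRST(<F>): from <F>::=q <S> we get {q}; from <F>::=q v v we get {q}. So FIRST(<F>) = {q}.
FIRST(<C>): from <C>::=v we get {v}; from <C>::=q <C> we get {q}; from <C>::=v q <F> we get {v}; from <C>::=ε we get {ε}. So FIRST(<C>) = {ε, q, v}.
FIRST(<S>): from <S>::=<F> <C> <S> <S> we get {q}; from <S>::=ε we get {ε}. So FIRST(<S>) = {ε, q}.
FOLLOW(<S>) includes $ since <S> is the start symbol.
FOLLOW(<S>): in <S>::=<F> <C> <S> <S> (occurrence 1), <S> is followed by <S> with FIRST {ε, q}; in <S>::=<F> <C> <S> <S> (occurrence 1), the suffix after <S> is nullable (adds nothing new); in <S>::=<F> <C> <S> <S> (occurrence 2), the suffix after <S> is empty (adds nothing new); in <F>::=q <S>, the suffix after <S> is empty, so FOLLOW(<S>) ⊇ FOLLOW(<F>) = {$, q, v}. Thus FOLLOW(<S>) = {$, q, v}.
FOLLOW(<C>): in <S>::=<F> <C> <S> <S>, <C> is followed by <S> <S> with FIRST {ε, q}; in <S>::=<F> <C> <S> <S>, the suffix after <C> is nullable, so FOLLOW(<C>) ⊇ FOLLOW(<S>) = {$, q, v}; in <C>::=q <C>, the suffix after <C> is empty (adds nothing new). Thus FOLLOW(<C>) = {$, q, v}.
FOLLOW(<F>): in <S>::=<F> <C> <S> <S>, <F> is followed by <C> <S> <S> with FIRST {ε, q, v}; in <S>::=<F> <C> <S> <S>, the suffix after <F> is nullable, so FOLLOW(<F>) ⊇ FOLLOW(<S>) = {$, q, v}; in <C>::=v q <F>, the suffix after <F> is empty, so FOLLOW(<F>) ⊇ FOLLOW(<C>) = {$, q, v}. Thus FOLLOW(<F>) = {$, q, v}.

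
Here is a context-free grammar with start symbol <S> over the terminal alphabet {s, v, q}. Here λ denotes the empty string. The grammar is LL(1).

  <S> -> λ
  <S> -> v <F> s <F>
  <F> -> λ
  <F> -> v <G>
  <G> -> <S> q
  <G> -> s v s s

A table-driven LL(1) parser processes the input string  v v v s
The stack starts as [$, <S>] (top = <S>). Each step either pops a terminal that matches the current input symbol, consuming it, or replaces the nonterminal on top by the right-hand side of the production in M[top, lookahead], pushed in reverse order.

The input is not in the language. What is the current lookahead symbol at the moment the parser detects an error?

$

step 1: stack=$ <S>  input=v v v s $  — expand <S> -> v <F> s <F>
step 2: stack=$ <F> s <F> v  input=v v v s $  — match v
step 3: stack=$ <F> s <F>  input=v v s $  — expand <F> -> v <G>
step 4: stack=$ <F> s <G> v  input=v v s $  — match v
step 5: stack=$ <F> s <G>  input=v s $  — expand <G> -> <S> q
step 6: stack=$ <F> s q <S>  input=v s $  — expand <S> -> v <F> s <F>
step 7: stack=$ <F> s q <F> s <F> v  input=v s $  — match v
step 8: stack=$ <F> s q <F> s <F>  input=s $  — expand <F> -> λ
step 9: stack=$ <F> s q <F> s  input=s $  — match s
step 10: stack=$ <F> s q <F>  input=$  — expand <F> -> λ
step 11: stack=$ <F> s q  input=$  — error: top is terminal q but lookahead is $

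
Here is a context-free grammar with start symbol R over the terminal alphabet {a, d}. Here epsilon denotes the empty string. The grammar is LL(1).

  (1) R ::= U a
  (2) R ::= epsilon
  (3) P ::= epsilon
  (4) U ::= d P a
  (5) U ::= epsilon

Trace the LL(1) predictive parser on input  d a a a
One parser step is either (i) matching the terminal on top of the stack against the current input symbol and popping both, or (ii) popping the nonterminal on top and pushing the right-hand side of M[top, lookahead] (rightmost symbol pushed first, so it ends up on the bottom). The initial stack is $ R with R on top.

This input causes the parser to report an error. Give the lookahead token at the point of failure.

a

step 1: stack=$ R  input=d a a a $  — expand R ::= U a
step 2: stack=$ a U  input=d a a a $  — expand U ::= d P a
step 3: stack=$ a a P d  input=d a a a $  — match d
step 4: stack=$ a a P  input=a a a $  — expand P ::= epsilon
step 5: stack=$ a a  input=a a a $  — match a
step 6: stack=$ a  input=a a $  — match a
step 7: stack=$  input=a $  — error: stack empty but input remains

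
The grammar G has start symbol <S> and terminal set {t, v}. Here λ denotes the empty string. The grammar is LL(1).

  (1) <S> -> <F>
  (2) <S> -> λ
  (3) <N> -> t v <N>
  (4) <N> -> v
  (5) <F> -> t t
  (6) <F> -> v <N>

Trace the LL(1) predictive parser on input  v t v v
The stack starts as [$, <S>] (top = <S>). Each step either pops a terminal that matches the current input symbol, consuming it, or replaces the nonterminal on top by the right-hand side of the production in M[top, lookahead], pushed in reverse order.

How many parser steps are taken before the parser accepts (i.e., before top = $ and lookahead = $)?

8

     Stack      Input      Action
  1  $ <S>      v t v v $  expand <S> -> <F>
  2  $ <F>      v t v v $  expand <F> -> v <N>
  3  $ <N> v    v t v v $  match v
  4  $ <N>      t v v $    expand <N> -> t v <N>
  5  $ <N> v t  t v v $    match t
  6  $ <N> v    v v $      match v
  7  $ <N>      v $        expand <N> -> v
  8  $ v        v $        match v
Accept reached after 8 steps.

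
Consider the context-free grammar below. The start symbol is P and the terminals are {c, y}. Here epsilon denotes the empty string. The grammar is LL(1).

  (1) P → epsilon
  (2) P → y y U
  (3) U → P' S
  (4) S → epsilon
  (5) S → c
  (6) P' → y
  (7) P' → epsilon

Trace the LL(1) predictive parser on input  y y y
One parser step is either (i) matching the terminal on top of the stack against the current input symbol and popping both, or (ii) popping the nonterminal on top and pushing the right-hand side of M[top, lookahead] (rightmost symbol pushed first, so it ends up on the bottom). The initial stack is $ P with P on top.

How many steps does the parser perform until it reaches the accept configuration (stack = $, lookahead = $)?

step 1: stack=$ P  input=y y y $  — expand P → y y U
step 2: stack=$ U y y  input=y y y $  — match y
step 3: stack=$ U y  input=y y $  — match y
step 4: stack=$ U  input=y $  — expand U → P' S
step 5: stack=$ S P'  input=y $  — expand P' → y
step 6: stack=$ S y  input=y $  — match y
step 7: stack=$ S  input=$  — expand S → epsilon
Accept reached after 7 steps.

7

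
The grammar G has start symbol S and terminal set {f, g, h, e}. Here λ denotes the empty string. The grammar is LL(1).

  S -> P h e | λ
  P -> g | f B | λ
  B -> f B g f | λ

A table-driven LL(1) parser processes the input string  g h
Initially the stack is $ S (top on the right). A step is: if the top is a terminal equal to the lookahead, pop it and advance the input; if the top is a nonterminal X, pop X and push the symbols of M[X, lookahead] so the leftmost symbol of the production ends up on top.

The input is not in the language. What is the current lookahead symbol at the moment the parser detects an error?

step 1: stack=$ S  input=g h $  — expand S -> P h e
step 2: stack=$ e h P  input=g h $  — expand P -> g
step 3: stack=$ e h g  input=g h $  — match g
step 4: stack=$ e h  input=h $  — match h
step 5: stack=$ e  input=$  — error: top is terminal e but lookahead is $

$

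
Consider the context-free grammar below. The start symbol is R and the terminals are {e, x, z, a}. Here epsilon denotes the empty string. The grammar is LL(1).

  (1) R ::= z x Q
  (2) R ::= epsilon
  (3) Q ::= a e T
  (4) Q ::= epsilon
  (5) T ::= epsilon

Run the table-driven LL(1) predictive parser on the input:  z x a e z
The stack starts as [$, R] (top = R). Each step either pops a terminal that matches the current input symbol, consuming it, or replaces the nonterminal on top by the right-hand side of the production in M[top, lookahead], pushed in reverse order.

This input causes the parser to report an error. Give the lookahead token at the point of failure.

step 1: stack=$ R  input=z x a e z $  — expand R ::= z x Q
step 2: stack=$ Q x z  input=z x a e z $  — match z
step 3: stack=$ Q x  input=x a e z $  — match x
step 4: stack=$ Q  input=a e z $  — expand Q ::= a e T
step 5: stack=$ T e a  input=a e z $  — match a
step 6: stack=$ T e  input=e z $  — match e
step 7: stack=$ T  input=z $  — error: M[T, z] is empty

z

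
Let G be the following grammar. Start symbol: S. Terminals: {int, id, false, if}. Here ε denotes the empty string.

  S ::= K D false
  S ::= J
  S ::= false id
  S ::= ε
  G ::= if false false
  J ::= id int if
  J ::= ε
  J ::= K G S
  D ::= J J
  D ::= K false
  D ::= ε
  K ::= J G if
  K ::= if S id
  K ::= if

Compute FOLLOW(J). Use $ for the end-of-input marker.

{$, false, id, if}

FIRST(G) = {if}
FIRST(S) = {ε, false, id, if}  (via K D false, J)
FIRST(J) = {ε, id, if}  (via K G S)
FIRST(K) = {id, if}  (via J G if)
FIRST(D) = {ε, id, if}  (via J J, K false)
FOLLOW(S) includes $ since S is the start symbol.
FOLLOW(D): in S::=K D false, D is followed by false with FIRST {false}. Thus FOLLOW(D) = {false}.
FOLLOW(K): in S::=K D false, K is followed by D false with FIRST {false, id, if}; in J::=K G S, K is followed by G S with FIRST {if}; in D::=K false, K is followed by false with FIRST {false}. Thus FOLLOW(K) = {false, id, if}.
FOLLOW(S): in J::=K G S, the suffix after S is empty, so FOLLOW(S) ⊇ FOLLOW(J) = {$, false, id, if}; in K::=if S id, S is followed by id with FIRST {id}. Thus FOLLOW(S) = {$, false, id, if}.
FOLLOW(J): in S::=J, the suffix after J is empty, so FOLLOW(J) ⊇ FOLLOW(S) = {$, false, id, if}; in D::=J J (occurrence 1), J is followed by J with FIRST {ε, id, if}; in D::=J J (occurrence 1), the suffix after J is nullable, so FOLLOW(J) ⊇ FOLLOW(D) = {false}; in D::=J J (occurrence 2), the suffix after J is empty, so FOLLOW(J) ⊇ FOLLOW(D) = {false}; in K::=J G if, J is followed by G if with FIRST {if}. Thus FOLLOW(J) = {$, false, id, if}.
FOLLOW(G): in J::=K G S, G is followed by S with FIRST {ε, false, id, if}; in J::=K G S, the suffix after G is nullable, so FOLLOW(G) ⊇ FOLLOW(J) = {$, false, id, if}; in K::=J G if, G is followed by if with FIRST {if}. Thus FOLLOW(G) = {$, false, id, if}.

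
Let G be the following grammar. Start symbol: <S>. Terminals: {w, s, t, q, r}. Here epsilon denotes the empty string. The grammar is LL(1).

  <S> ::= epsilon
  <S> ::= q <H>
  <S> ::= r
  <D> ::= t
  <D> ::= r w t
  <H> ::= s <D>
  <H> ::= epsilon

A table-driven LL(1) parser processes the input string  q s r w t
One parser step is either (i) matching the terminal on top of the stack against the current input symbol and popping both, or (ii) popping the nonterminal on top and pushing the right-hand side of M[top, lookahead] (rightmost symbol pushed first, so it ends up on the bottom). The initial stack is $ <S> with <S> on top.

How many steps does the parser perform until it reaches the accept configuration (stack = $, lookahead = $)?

step 1: stack=$ <S>  input=q s r w t $  — expand <S> ::= q <H>
step 2: stack=$ <H> q  input=q s r w t $  — match q
step 3: stack=$ <H>  input=s r w t $  — expand <H> ::= s <D>
step 4: stack=$ <D> s  input=s r w t $  — match s
step 5: stack=$ <D>  input=r w t $  — expand <D> ::= r w t
step 6: stack=$ t w r  input=r w t $  — match r
step 7: stack=$ t w  input=w t $  — match w
step 8: stack=$ t  input=t $  — match t
Accept reached after 8 steps.

8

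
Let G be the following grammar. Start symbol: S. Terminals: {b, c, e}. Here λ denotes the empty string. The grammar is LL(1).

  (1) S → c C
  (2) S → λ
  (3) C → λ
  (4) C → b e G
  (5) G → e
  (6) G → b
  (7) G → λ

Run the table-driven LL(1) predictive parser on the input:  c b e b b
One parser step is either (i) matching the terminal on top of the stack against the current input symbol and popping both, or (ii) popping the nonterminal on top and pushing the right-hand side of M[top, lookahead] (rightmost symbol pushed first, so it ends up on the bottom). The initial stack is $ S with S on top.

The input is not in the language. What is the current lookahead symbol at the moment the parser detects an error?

b

step 1: stack=$ S  input=c b e b b $  — expand S → c C
step 2: stack=$ C c  input=c b e b b $  — match c
step 3: stack=$ C  input=b e b b $  — expand C → b e G
step 4: stack=$ G e b  input=b e b b $  — match b
step 5: stack=$ G e  input=e b b $  — match e
step 6: stack=$ G  input=b b $  — expand G → b
step 7: stack=$ b  input=b b $  — match b
step 8: stack=$  input=b $  — error: stack empty but input remains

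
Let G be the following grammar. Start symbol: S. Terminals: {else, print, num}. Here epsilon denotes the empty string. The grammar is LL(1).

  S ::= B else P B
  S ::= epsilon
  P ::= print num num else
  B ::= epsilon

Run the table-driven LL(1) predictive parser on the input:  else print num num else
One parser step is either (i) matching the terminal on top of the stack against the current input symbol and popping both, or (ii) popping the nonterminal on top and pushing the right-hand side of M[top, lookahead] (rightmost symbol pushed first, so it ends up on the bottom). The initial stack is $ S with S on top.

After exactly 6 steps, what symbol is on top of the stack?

num

     Stack                   Input                      Action
  1  $ S                     else print num num else $  expand S ::= B else P B
  2  $ B P else B            else print num num else $  expand B ::= epsilon
  3  $ B P else              else print num num else $  match else
  4  $ B P                   print num num else $       expand P ::= print num num else
  5  $ B else num num print  print num num else $       match print
  6  $ B else num num        num num else $             match num
Stack after step 6: $ B else num (top = num).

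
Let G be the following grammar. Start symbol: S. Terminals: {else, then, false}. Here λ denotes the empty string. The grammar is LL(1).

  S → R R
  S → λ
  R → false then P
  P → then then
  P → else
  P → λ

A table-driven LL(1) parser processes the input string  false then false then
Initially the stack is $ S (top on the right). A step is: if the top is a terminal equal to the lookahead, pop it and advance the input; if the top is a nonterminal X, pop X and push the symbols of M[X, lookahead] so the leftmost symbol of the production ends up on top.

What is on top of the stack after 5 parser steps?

     Stack             Input                    Action
  1  $ S               false then false then $  expand S → R R
  2  $ R R             false then false then $  expand R → false then P
  3  $ R P then false  false then false then $  match false
  4  $ R P then        then false then $        match then
  5  $ R P             false then $             expand P → λ
Stack after step 5: $ R (top = R).

R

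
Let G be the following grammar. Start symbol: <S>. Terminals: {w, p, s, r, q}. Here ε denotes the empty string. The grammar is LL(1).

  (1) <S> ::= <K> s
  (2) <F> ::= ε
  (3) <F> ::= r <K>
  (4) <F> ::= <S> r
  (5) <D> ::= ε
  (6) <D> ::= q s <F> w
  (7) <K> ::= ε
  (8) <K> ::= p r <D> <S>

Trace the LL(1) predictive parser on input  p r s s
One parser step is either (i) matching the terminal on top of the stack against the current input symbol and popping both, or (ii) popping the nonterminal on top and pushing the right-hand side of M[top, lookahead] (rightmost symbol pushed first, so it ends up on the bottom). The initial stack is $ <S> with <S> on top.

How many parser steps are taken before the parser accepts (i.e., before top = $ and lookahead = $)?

step 1: stack=$ <S>  input=p r s s $  — expand <S> ::= <K> s
step 2: stack=$ s <K>  input=p r s s $  — expand <K> ::= p r <D> <S>
step 3: stack=$ s <S> <D> r p  input=p r s s $  — match p
step 4: stack=$ s <S> <D> r  input=r s s $  — match r
step 5: stack=$ s <S> <D>  input=s s $  — expand <D> ::= ε
step 6: stack=$ s <S>  input=s s $  — expand <S> ::= <K> s
step 7: stack=$ s s <K>  input=s s $  — expand <K> ::= ε
step 8: stack=$ s s  input=s s $  — match s
step 9: stack=$ s  input=s $  — match s
Accept reached after 9 steps.

9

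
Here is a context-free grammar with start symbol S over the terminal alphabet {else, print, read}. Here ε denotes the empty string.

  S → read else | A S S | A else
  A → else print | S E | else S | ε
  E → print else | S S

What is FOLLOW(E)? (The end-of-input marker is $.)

{else, read}

FIRST(S): from S→read else we get {read}; from S→A S S we get {else, read}; from S→A else we get {else, read}. So FIRST(S) = {else, read}.
FIRST(A): from A→else print we get {else}; from A→S E we get {else, read}; from A→else S we get {else}; from A→ε we get {ε}. So FIRST(A) = {ε, else, read}.
FIRST(E): from E→print else we get {print}; from E→S S we get {else, read}. So FIRST(E) = {else, print, read}.
FOLLOW(S) includes $ since S is the start symbol.
FOLLOW(A): in S→A S S, A is followed by S S with FIRST {else, read}; in S→A else, A is followed by else with FIRST {else}. Thus FOLLOW(A) = {else, read}.
FOLLOW(E): in A→S E, the suffix after E is empty, so FOLLOW(E) ⊇ FOLLOW(A) = {else, read}. Thus FOLLOW(E) = {else, read}.
FOLLOW(S): in S→A S S (occurrence 1), S is followed by S with FIRST {else, read}; in S→A S S (occurrence 2), the suffix after S is empty (adds nothing new); in A→S E, S is followed by E with FIRST {else, print, read}; in A→else S, the suffix after S is empty, so FOLLOW(S) ⊇ FOLLOW(A) = {else, read}; in E→S S (occurrence 1), S is followed by S with FIRST {else, read}; in E→S S (occurrence 2), the suffix after S is empty, so FOLLOW(S) ⊇ FOLLOW(E) = {else, read}. Thus FOLLOW(S) = {$, else, print, read}.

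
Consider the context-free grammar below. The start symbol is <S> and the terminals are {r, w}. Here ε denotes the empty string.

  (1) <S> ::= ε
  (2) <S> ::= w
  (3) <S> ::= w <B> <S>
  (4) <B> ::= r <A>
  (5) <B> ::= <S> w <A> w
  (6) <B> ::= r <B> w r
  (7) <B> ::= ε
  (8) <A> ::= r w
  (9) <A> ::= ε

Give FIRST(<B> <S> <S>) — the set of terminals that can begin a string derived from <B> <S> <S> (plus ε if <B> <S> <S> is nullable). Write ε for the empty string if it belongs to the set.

{ε, r, w}

FIRST(<S>) = {ε, w}
FIRST(<A>) = {ε, r}
FIRST(<B>) = {ε, r, w}  (via <S> w <A> w)
FIRST(<B> <S> <S>): take FIRST of each symbol in turn, carrying on past any symbol whose FIRST contains ε; result {ε, r, w}.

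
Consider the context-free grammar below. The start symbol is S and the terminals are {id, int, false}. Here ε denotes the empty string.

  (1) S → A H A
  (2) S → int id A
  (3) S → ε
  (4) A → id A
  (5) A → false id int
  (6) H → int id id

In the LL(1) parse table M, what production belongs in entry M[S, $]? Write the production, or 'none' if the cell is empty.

S → ε

FIRST(A) = {false, id}
FIRST(H) = {int}
FIRST(S) = {ε, false, id, int}  (via A H A)
FOLLOW(S) includes $ since S is the start symbol.
FOLLOW(S): S appears on no right-hand side. Thus FOLLOW(S) = {$}.
For S → A H A: FIRST(A H A) = {false, id}, so it goes in M[S, t] for t ∈ {false, id}.
For S → int id A: FIRST(int id A) = {int}, so it goes in M[S, t] for t ∈ {int}.
For S → ε: FIRST(ε) = {ε}, so it goes in M[S, t] for t ∈ {}; since ε ∈ FIRST, also for every t ∈ FOLLOW(S) = {$}.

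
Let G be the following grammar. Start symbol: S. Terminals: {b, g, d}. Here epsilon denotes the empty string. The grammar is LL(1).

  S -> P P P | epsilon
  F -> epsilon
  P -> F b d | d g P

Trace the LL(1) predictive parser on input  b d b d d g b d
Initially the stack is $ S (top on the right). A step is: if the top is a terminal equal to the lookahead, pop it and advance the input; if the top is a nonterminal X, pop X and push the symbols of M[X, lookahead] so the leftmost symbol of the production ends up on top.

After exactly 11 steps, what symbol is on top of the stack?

      Stack        Input              Action
   1  $ S          b d b d d g b d $  expand S -> P P P
   2  $ P P P      b d b d d g b d $  expand P -> F b d
   3  $ P P d b F  b d b d d g b d $  expand F -> epsilon
   4  $ P P d b    b d b d d g b d $  match b
   5  $ P P d      d b d d g b d $    match d
   6  $ P P        b d d g b d $      expand P -> F b d
   7  $ P d b F    b d d g b d $      expand F -> epsilon
   8  $ P d b      b d d g b d $      match b
   9  $ P d        d d g b d $        match d
  10  $ P          d g b d $          expand P -> d g P
  11  $ P g d      d g b d $          match d
Stack after step 11: $ P g (top = g).

g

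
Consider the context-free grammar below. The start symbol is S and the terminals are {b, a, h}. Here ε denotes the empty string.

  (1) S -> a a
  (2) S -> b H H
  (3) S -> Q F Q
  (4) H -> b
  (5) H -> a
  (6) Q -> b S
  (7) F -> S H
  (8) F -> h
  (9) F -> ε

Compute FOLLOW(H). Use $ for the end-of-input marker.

FIRST(H): from H->b we get {b}; from H->a we get {a}. So FIRST(H) = {a, b}.
FIRST(Q): from Q->b S we get {b}. So FIRST(Q) = {b}.
FIRST(S): from S->a a we get {a}; from S->b H H we get {b}; from S->Q F Q we get {b}. So FIRST(S) = {a, b}.
FIRST(F): from F->S H we get {a, b}; from F->h we get {h}; from F->ε we get {ε}. So FIRST(F) = {ε, a, b, h}.
FOLLOW(S) includes $ since S is the start symbol.
FOLLOW(F): in S->Q F Q, F is followed by Q with FIRST {b}. Thus FOLLOW(F) = {b}.
FOLLOW(S): in Q->b S, the suffix after S is empty, so FOLLOW(S) ⊇ FOLLOW(Q) = {$, a, b, h}; in F->S H, S is followed by H with FIRST {a, b}. Thus FOLLOW(S) = {$, a, b, h}.
FOLLOW(H): in S->b H H (occurrence 1), H is followed by H with FIRST {a, b}; in S->b H H (occurrence 2), the suffix after H is empty, so FOLLOW(H) ⊇ FOLLOW(S) = {$, a, b, h}; in F->S H, the suffix after H is empty, so FOLLOW(H) ⊇ FOLLOW(F) = {b}. Thus FOLLOW(H) = {$, a, b, h}.
FOLLOW(Q): in S->Q F Q (occurrence 1), Q is followed by F Q with FIRST {a, b, h}; in S->Q F Q (occurrence 2), the suffix after Q is empty, so FOLLOW(Q) ⊇ FOLLOW(S) = {$, a, b, h}. Thus FOLLOW(Q) = {$, a, b, h}.

{$, a, b, h}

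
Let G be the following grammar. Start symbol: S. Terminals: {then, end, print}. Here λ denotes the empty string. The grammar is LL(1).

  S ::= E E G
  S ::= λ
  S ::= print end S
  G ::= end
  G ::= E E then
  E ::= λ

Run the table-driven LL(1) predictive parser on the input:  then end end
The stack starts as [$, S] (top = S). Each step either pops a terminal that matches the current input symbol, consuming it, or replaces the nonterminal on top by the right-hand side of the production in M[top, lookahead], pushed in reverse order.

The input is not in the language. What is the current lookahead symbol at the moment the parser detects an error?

end

step 1: stack=$ S  input=then end end $  — expand S ::= E E G
step 2: stack=$ G E E  input=then end end $  — expand E ::= λ
step 3: stack=$ G E  input=then end end $  — expand E ::= λ
step 4: stack=$ G  input=then end end $  — expand G ::= E E then
step 5: stack=$ then E E  input=then end end $  — expand E ::= λ
step 6: stack=$ then E  input=then end end $  — expand E ::= λ
step 7: stack=$ then  input=then end end $  — match then
step 8: stack=$  input=end end $  — error: stack empty but input remains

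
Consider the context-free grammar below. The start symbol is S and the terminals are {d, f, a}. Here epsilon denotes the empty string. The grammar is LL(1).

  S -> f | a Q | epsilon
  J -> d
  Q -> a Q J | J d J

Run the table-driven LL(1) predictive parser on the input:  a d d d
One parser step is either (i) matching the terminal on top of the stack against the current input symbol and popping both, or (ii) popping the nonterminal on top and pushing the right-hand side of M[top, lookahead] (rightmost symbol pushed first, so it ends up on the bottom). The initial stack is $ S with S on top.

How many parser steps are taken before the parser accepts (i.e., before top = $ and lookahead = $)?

step 1: stack=$ S  input=a d d d $  — expand S -> a Q
step 2: stack=$ Q a  input=a d d d $  — match a
step 3: stack=$ Q  input=d d d $  — expand Q -> J d J
step 4: stack=$ J d J  input=d d d $  — expand J -> d
step 5: stack=$ J d d  input=d d d $  — match d
step 6: stack=$ J d  input=d d $  — match d
step 7: stack=$ J  input=d $  — expand J -> d
step 8: stack=$ d  input=d $  — match d
Accept reached after 8 steps.

8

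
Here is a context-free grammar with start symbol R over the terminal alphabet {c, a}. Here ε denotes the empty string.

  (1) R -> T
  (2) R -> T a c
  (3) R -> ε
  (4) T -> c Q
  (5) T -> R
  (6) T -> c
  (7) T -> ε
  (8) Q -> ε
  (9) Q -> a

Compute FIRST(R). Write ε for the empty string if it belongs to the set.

FIRST(Q) = {ε, a}
FIRST(R) = {ε, a, c}  (via T, T a c)
FIRST(T) = {ε, a, c}  (via R)

{ε, a, c}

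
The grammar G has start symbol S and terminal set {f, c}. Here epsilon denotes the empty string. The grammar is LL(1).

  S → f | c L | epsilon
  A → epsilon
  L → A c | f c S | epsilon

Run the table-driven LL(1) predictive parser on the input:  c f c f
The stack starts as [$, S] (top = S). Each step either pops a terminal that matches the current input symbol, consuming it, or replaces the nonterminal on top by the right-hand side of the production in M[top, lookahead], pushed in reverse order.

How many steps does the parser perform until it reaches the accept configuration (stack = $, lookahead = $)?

     Stack    Input      Action
  1  $ S      c f c f $  expand S → c L
  2  $ L c    c f c f $  match c
  3  $ L      f c f $    expand L → f c S
  4  $ S c f  f c f $    match f
  5  $ S c    c f $      match c
  6  $ S      f $        expand S → f
  7  $ f      f $        match f
Accept reached after 7 steps.

7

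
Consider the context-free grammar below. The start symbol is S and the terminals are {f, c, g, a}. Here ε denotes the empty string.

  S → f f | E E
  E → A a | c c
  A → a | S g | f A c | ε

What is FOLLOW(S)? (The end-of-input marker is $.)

FIRST(S): from S→f f we get {f}; from S→E E we get {a, c, f}. So FIRST(S) = {a, c, f}.
FIRST(A): from A→a we get {a}; from A→S g we get {a, c, f}; from A→f A c we get {f}; from A→ε we get {ε}. So FIRST(A) = {ε, a, c, f}.
FIRST(E): from E→A a we get {a, c, f}; from E→c c we get {c}. So FIRST(E) = {a, c, f}.
FOLLOW(S) includes $ since S is the start symbol.
FOLLOW(S): in A→S g, S is followed by g with FIRST {g}. Thus FOLLOW(S) = {$, g}.
FOLLOW(E): in S→E E (occurrence 1), E is followed by E with FIRST {a, c, f}; in S→E E (occurrence 2), the suffix after E is empty, so FOLLOW(E) ⊇ FOLLOW(S) = {$, g}. Thus FOLLOW(E) = {$, a, c, f, g}.
FOLLOW(A): in E→A a, A is followed by a with FIRST {a}; in A→f A c, A is followed by c with FIRST {c}. Thus FOLLOW(A) = {a, c}.

{$, g}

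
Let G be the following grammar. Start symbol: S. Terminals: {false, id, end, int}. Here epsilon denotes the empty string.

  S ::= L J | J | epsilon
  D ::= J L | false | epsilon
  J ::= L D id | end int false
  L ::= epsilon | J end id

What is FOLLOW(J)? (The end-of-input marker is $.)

{$, end, false, id}

FIRST(S): from S::=L J we get {end, false, id}; from S::=J we get {end, false, id}; from S::=epsilon we get {epsilon}. So FIRST(S) = {epsilon, end, false, id}.
FIRST(D): from D::=J L we get {end, false, id}; from D::=false we get {false}; from D::=epsilon we get {epsilon}. So FIRST(D) = {epsilon, end, false, id}.
FIRST(J): from J::=L D id we get {end, false, id}; from J::=end int false we get {end}. So FIRST(J) = {end, false, id}.
FIRST(L): from L::=epsilon we get {epsilon}; from L::=J end id we get {end, false, id}. So FIRST(L) = {epsilon, end, false, id}.
FOLLOW(S) includes $ since S is the start symbol.
FOLLOW(S): S appears on no right-hand side. Thus FOLLOW(S) = {$}.
FOLLOW(D): in J::=L D id, D is followed by id with FIRST {id}. Thus FOLLOW(D) = {id}.
FOLLOW(J): in S::=L J, the suffix after J is empty, so FOLLOW(J) ⊇ FOLLOW(S) = {$}; in S::=J, the suffix after J is empty, so FOLLOW(J) ⊇ FOLLOW(S) = {$}; in D::=J L, J is followed by L with FIRST {epsilon, end, false, id}; in D::=J L, the suffix after J is nullable, so FOLLOW(J) ⊇ FOLLOW(D) = {id}; in L::=J end id, J is followed by end id with FIRST {end}. Thus FOLLOW(J) = {$, end, false, id}.
FOLLOW(L): in S::=L J, L is followed by J with FIRST {end, false, id}; in D::=J L, the suffix after L is empty, so FOLLOW(L) ⊇ FOLLOW(D) = {id}; in J::=L D id, L is followed by D id with FIRST {end, false, id}. Thus FOLLOW(L) = {end, false, id}.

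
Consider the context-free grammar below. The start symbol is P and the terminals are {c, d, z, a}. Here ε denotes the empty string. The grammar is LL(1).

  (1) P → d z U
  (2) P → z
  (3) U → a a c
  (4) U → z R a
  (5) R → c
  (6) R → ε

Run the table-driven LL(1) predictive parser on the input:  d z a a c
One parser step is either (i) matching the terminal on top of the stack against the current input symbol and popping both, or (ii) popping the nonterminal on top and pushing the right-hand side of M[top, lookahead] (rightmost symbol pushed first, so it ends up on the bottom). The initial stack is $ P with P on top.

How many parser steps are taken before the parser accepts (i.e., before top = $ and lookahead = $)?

     Stack    Input        Action
  1  $ P      d z a a c $  expand P → d z U
  2  $ U z d  d z a a c $  match d
  3  $ U z    z a a c $    match z
  4  $ U      a a c $      expand U → a a c
  5  $ c a a  a a c $      match a
  6  $ c a    a c $        match a
  7  $ c      c $          match c
Accept reached after 7 steps.

7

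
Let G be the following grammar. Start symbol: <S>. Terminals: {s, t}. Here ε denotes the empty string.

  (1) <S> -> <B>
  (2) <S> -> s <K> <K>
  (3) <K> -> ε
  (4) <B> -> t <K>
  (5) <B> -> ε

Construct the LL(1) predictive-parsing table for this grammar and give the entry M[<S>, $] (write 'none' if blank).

<S> -> <B>

FIRST(<K>) = {ε}
FIRST(<B>) = {ε, t}
FIRST(<S>) = {ε, s, t}  (via <B>)
FOLLOW(<S>) includes $ since <S> is the start symbol.
FOLLOW(<S>): <S> appears on no right-hand side. Thus FOLLOW(<S>) = {$}.
For <S> -> <B>: FIRST(<B>) = {ε, t}, so it goes in M[<S>, t] for t ∈ {t}; since ε ∈ FIRST, also for every t ∈ FOLLOW(<S>) = {$}.
For <S> -> s <K> <K>: FIRST(s <K> <K>) = {s}, so it goes in M[<S>, t] for t ∈ {s}.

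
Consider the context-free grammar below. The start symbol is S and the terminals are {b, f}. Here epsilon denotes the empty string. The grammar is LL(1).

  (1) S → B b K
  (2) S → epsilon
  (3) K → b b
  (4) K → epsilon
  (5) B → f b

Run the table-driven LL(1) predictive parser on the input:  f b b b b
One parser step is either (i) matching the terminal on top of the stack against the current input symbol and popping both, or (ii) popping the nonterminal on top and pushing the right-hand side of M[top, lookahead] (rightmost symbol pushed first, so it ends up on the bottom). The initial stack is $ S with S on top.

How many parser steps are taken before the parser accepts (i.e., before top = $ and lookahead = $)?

step 1: stack=$ S  input=f b b b b $  — expand S → B b K
step 2: stack=$ K b B  input=f b b b b $  — expand B → f b
step 3: stack=$ K b b f  input=f b b b b $  — match f
step 4: stack=$ K b b  input=b b b b $  — match b
step 5: stack=$ K b  input=b b b $  — match b
step 6: stack=$ K  input=b b $  — expand K → b b
step 7: stack=$ b b  input=b b $  — match b
step 8: stack=$ b  input=b $  — match b
Accept reached after 8 steps.

8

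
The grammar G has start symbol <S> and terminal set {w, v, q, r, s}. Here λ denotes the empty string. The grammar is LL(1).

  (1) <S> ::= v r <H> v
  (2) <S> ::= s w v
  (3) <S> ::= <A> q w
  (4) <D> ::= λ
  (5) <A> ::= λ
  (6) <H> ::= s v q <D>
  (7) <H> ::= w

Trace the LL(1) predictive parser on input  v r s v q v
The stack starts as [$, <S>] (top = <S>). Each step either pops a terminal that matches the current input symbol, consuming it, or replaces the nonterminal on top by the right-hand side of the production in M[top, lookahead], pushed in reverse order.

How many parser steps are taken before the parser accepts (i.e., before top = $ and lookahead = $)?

9

     Stack          Input          Action
  1  $ <S>          v r s v q v $  expand <S> ::= v r <H> v
  2  $ v <H> r v    v r s v q v $  match v
  3  $ v <H> r      r s v q v $    match r
  4  $ v <H>        s v q v $      expand <H> ::= s v q <D>
  5  $ v <D> q v s  s v q v $      match s
  6  $ v <D> q v    v q v $        match v
  7  $ v <D> q      q v $          match q
  8  $ v <D>        v $            expand <D> ::= λ
  9  $ v            v $            match v
Accept reached after 9 steps.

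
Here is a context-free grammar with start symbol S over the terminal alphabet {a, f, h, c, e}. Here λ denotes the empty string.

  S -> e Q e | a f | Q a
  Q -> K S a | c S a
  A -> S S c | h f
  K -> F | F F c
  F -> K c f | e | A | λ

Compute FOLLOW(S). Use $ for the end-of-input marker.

FIRST(S): from S->e Q e we get {e}; from S->a f we get {a}; from S->Q a we get {a, c, e, h}. So FIRST(S) = {a, c, e, h}.
FIRST(A): from A->S S c we get {a, c, e, h}; from A->h f we get {h}. So FIRST(A) = {a, c, e, h}.
FIRST(Q): from Q->K S a we get {a, c, e, h}; from Q->c S a we get {c}. So FIRST(Q) = {a, c, e, h}.
FIRST(K): from K->F we get {λ, a, c, e, h}; from K->F F c we get {a, c, e, h}. So FIRST(K) = {λ, a, c, e, h}.
FIRST(F): from F->K c f we get {a, c, e, h}; from F->e we get {e}; from F->A we get {a, c, e, h}; from F->λ we get {λ}. So FIRST(F) = {λ, a, c, e, h}.
FOLLOW(S) includes $ since S is the start symbol.
FOLLOW(S): in Q->K S a, S is followed by a with FIRST {a}; in Q->c S a, S is followed by a with FIRST {a}; in A->S S c (occurrence 1), S is followed by S c with FIRST {a, c, e, h}; in A->S S c (occurrence 2), S is followed by c with FIRST {c}. Thus FOLLOW(S) = {$, a, c, e, h}.
FOLLOW(Q): in S->e Q e, Q is followed by e with FIRST {e}; in S->Q a, Q is followed by a with FIRST {a}. Thus FOLLOW(Q) = {a, e}.
FOLLOW(K): in Q->K S a, K is followed by S a with FIRST {a, c, e, h}; in F->K c f, K is followed by c f with FIRST {c}. Thus FOLLOW(K) = {a, c, e, h}.
FOLLOW(F): in K->F, the suffix after F is empty, so FOLLOW(F) ⊇ FOLLOW(K) = {a, c, e, h}; in K->F F c (occurrence 1), F is followed by F c with FIRST {a, c, e, h}; in K->F F c (occurrence 2), F is followed by c with FIRST {c}. Thus FOLLOW(F) = {a, c, e, h}.
FOLLOW(A): in F->A, the suffix after A is empty, so FOLLOW(A) ⊇ FOLLOW(F) = {a, c, e, h}. Thus FOLLOW(A) = {a, c, e, h}.

{$, a, c, e, h}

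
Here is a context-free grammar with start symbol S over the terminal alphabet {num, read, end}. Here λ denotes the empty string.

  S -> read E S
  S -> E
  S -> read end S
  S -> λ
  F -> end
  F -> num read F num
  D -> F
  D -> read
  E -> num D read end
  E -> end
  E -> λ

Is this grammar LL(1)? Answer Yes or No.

FIRST(S) = {λ, end, num, read}
FIRST(F) = {end, num}
FIRST(D) = {end, num, read}
FIRST(E) = {λ, end, num}
FOLLOW(S) = {$}
FOLLOW(F) = {num, read}
FOLLOW(D) = {read}
FOLLOW(E) = {$, end, num, read}
Cell M[E, end] receives both E -> end and E -> λ — the grammar is not LL(1).

No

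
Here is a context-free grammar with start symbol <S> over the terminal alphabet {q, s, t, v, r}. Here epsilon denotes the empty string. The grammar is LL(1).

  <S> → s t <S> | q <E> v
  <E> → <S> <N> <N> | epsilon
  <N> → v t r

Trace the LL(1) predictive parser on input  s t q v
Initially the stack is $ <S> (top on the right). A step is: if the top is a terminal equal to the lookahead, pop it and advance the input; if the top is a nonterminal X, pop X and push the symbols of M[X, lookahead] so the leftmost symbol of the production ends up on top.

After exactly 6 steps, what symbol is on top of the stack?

step 1: stack=$ <S>  input=s t q v $  — expand <S> → s t <S>
step 2: stack=$ <S> t s  input=s t q v $  — match s
step 3: stack=$ <S> t  input=t q v $  — match t
step 4: stack=$ <S>  input=q v $  — expand <S> → q <E> v
step 5: stack=$ v <E> q  input=q v $  — match q
step 6: stack=$ v <E>  input=v $  — expand <E> → epsilon
Stack after step 6: $ v (top = v).

v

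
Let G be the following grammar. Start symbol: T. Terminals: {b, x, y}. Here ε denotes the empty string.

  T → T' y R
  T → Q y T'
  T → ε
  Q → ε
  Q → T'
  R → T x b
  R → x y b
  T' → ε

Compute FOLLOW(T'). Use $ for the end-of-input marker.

FIRST(T'): from T'→ε we get {ε}. So FIRST(T') = {ε}.
FIRST(Q): from Q→ε we get {ε}; from Q→T' we get {ε}. So FIRST(Q) = {ε}.
FIRST(T): from T→T' y R we get {y}; from T→Q y T' we get {y}; from T→ε we get {ε}. So FIRST(T) = {ε, y}.
FIRST(R): from R→T x b we get {x, y}; from R→x y b we get {x}. So FIRST(R) = {x, y}.
FOLLOW(T) includes $ since T is the start symbol.
FOLLOW(T): in R→T x b, T is followed by x b with FIRST {x}. Thus FOLLOW(T) = {$, x}.
FOLLOW(Q): in T→Q y T', Q is followed by y T' with FIRST {y}. Thus FOLLOW(Q) = {y}.
FOLLOW(R): in T→T' y R, the suffix after R is empty, so FOLLOW(R) ⊇ FOLLOW(T) = {$, x}. Thus FOLLOW(R) = {$, x}.
FOLLOW(T'): in T→T' y R, T' is followed by y R with FIRST {y}; in T→Q y T', the suffix after T' is empty, so FOLLOW(T') ⊇ FOLLOW(T) = {$, x}; in Q→T', the suffix after T' is empty, so FOLLOW(T') ⊇ FOLLOW(Q) = {y}. Thus FOLLOW(T') = {$, x, y}.

{$, x, y}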